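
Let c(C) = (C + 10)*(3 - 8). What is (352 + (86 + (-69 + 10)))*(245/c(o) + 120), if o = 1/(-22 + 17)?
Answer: 43585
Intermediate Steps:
o = -⅕ (o = 1/(-5) = -⅕ ≈ -0.20000)
c(C) = -50 - 5*C (c(C) = (10 + C)*(-5) = -50 - 5*C)
(352 + (86 + (-69 + 10)))*(245/c(o) + 120) = (352 + (86 + (-69 + 10)))*(245/(-50 - 5*(-⅕)) + 120) = (352 + (86 - 59))*(245/(-50 + 1) + 120) = (352 + 27)*(245/(-49) + 120) = 379*(245*(-1/49) + 120) = 379*(-5 + 120) = 379*115 = 43585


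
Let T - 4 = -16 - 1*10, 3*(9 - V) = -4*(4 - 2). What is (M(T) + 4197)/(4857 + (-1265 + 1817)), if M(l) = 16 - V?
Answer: 12604/16227 ≈ 0.77673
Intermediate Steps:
V = 35/3 (V = 9 - (-4)*(4 - 2)/3 = 9 - (-4)*2/3 = 9 - ⅓*(-8) = 9 + 8/3 = 35/3 ≈ 11.667)
T = -22 (T = 4 + (-16 - 1*10) = 4 + (-16 - 10) = 4 - 26 = -22)
M(l) = 13/3 (M(l) = 16 - 1*35/3 = 16 - 35/3 = 13/3)
(M(T) + 4197)/(4857 + (-1265 + 1817)) = (13/3 + 4197)/(4857 + (-1265 + 1817)) = 12604/(3*(4857 + 552)) = (12604/3)/5409 = (12604/3)*(1/5409) = 12604/16227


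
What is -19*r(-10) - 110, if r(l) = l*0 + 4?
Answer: -186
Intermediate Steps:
r(l) = 4 (r(l) = 0 + 4 = 4)
-19*r(-10) - 110 = -19*4 - 110 = -76 - 110 = -186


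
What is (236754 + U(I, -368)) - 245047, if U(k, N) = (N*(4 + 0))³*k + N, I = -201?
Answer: 641090706987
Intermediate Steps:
U(k, N) = N + 64*k*N³ (U(k, N) = (N*4)³*k + N = (4*N)³*k + N = (64*N³)*k + N = 64*k*N³ + N = N + 64*k*N³)
(236754 + U(I, -368)) - 245047 = (236754 + (-368 + 64*(-201)*(-368)³)) - 245047 = (236754 + (-368 + 64*(-201)*(-49836032))) - 245047 = (236754 + (-368 + 641090715648)) - 245047 = (236754 + 641090715280) - 245047 = 641090952034 - 245047 = 641090706987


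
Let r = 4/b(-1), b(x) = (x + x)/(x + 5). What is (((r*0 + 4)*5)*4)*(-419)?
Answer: -33520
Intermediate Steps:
b(x) = 2*x/(5 + x) (b(x) = (2*x)/(5 + x) = 2*x/(5 + x))
r = -8 (r = 4/((2*(-1)/(5 - 1))) = 4/((2*(-1)/4)) = 4/((2*(-1)*(¼))) = 4/(-½) = 4*(-2) = -8)
(((r*0 + 4)*5)*4)*(-419) = (((-8*0 + 4)*5)*4)*(-419) = (((0 + 4)*5)*4)*(-419) = ((4*5)*4)*(-419) = (20*4)*(-419) = 80*(-419) = -33520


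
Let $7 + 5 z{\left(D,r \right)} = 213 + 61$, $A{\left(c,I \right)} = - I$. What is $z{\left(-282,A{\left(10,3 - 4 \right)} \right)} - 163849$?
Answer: $- \frac{818978}{5} \approx -1.638 \cdot 10^{5}$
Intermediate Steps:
$z{\left(D,r \right)} = \frac{267}{5}$ ($z{\left(D,r \right)} = - \frac{7}{5} + \frac{213 + 61}{5} = - \frac{7}{5} + \frac{1}{5} \cdot 274 = - \frac{7}{5} + \frac{274}{5} = \frac{267}{5}$)
$z{\left(-282,A{\left(10,3 - 4 \right)} \right)} - 163849 = \frac{267}{5} - 163849 = - \frac{818978}{5}$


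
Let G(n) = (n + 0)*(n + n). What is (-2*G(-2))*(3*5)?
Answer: -240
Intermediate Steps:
G(n) = 2*n² (G(n) = n*(2*n) = 2*n²)
(-2*G(-2))*(3*5) = (-4*(-2)²)*(3*5) = -4*4*15 = -2*8*15 = -16*15 = -240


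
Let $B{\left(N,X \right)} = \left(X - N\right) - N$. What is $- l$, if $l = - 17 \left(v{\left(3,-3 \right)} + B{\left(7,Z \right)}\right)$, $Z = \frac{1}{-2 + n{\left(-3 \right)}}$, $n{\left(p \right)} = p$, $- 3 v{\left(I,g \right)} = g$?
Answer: $- \frac{1122}{5} \approx -224.4$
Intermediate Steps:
$v{\left(I,g \right)} = - \frac{g}{3}$
$Z = - \frac{1}{5}$ ($Z = \frac{1}{-2 - 3} = \frac{1}{-5} = - \frac{1}{5} \approx -0.2$)
$B{\left(N,X \right)} = X - 2 N$
$l = \frac{1122}{5}$ ($l = - 17 \left(\left(- \frac{1}{3}\right) \left(-3\right) - \frac{71}{5}\right) = - 17 \left(1 - \frac{71}{5}\right) = \left(-17\right) \left(- \frac{66}{5}\right) = \frac{1122}{5} \approx 224.4$)
$- l = \left(-1\right) \frac{1122}{5} = - \frac{1122}{5}$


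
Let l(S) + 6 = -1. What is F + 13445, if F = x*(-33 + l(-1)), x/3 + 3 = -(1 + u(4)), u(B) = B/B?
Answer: 14045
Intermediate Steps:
u(B) = 1
l(S) = -7 (l(S) = -6 - 1 = -7)
x = -15 (x = -9 + 3*(-(1 + 1)) = -9 + 3*(-1*2) = -9 + 3*(-2) = -9 - 6 = -15)
F = 600 (F = -15*(-33 - 7) = -15*(-40) = 600)
F + 13445 = 600 + 13445 = 14045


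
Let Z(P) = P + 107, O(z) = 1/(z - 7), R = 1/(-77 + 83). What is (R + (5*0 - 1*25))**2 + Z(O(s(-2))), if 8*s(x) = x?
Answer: 755393/1044 ≈ 723.56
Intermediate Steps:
R = 1/6 ≈ 0.16667
s(x) = x/8
O(z) = 1/(-7 + z)
Z(P) = 107 + P
(R + (5*0 - 1*25))**2 + Z(O(s(-2))) = (1/6 + (5*0 - 1*25))**2 + (107 + 1/(-7 + (1/8)*(-2))) = (1/6 + (0 - 25))**2 + (107 + 1/(-7 - 1/4)) = (1/6 - 25)**2 + (107 + 1/(-29/4)) = (-149/6)**2 + (107 - 4/29) = 22201/36 + 3099/29 = 755393/1044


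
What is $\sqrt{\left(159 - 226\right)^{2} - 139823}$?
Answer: $i \sqrt{135334} \approx 367.88 i$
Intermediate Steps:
$\sqrt{\left(159 - 226\right)^{2} - 139823} = \sqrt{\left(-67\right)^{2} - 139823} = \sqrt{4489 - 139823} = \sqrt{-135334} = i \sqrt{135334}$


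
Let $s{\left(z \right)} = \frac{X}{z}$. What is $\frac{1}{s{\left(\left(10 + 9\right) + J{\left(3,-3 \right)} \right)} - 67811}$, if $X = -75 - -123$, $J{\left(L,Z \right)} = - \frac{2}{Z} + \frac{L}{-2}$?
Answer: $- \frac{109}{7391111} \approx -1.4747 \cdot 10^{-5}$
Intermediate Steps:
$J{\left(L,Z \right)} = - \frac{2}{Z} - \frac{L}{2}$ ($J{\left(L,Z \right)} = - \frac{2}{Z} + L \left(- \frac{1}{2}\right) = - \frac{2}{Z} - \frac{L}{2}$)
$X = 48$ ($X = -75 + 123 = 48$)
$s{\left(z \right)} = \frac{48}{z}$
$\frac{1}{s{\left(\left(10 + 9\right) + J{\left(3,-3 \right)} \right)} - 67811} = \frac{1}{\frac{48}{\left(10 + 9\right) - \left(\frac{3}{2} + \frac{2}{-3}\right)} - 67811} = \frac{1}{\frac{48}{19 - \frac{5}{6}} - 67811} = \frac{1}{\frac{48}{\frac{109}{6}} - 67811} = \frac{1}{48 \cdot \frac{6}{109} - 67811} = \frac{1}{\frac{288}{109} - 67811} = \frac{1}{- \frac{7391111}{109}} = - \frac{109}{7391111}$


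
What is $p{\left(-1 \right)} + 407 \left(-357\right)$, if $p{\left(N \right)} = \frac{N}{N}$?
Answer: $-145298$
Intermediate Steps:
$p{\left(N \right)} = 1$
$p{\left(-1 \right)} + 407 \left(-357\right) = 1 + 407 \left(-357\right) = 1 - 145299 = -145298$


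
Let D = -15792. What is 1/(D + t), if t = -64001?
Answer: -1/79793 ≈ -1.2532e-5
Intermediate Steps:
1/(D + t) = 1/(-15792 - 64001) = 1/(-79793) = -1/79793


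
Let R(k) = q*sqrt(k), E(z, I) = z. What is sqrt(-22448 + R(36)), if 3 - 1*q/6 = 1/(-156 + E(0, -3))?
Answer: I*sqrt(3775421)/13 ≈ 149.46*I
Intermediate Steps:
q = 469/26 (q = 18 - 6/(-156 + 0) = 18 - 6/(-156) = 18 - 6*(-1/156) = 18 + 1/26 = 469/26 ≈ 18.038)
R(k) = 469*sqrt(k)/26
sqrt(-22448 + R(36)) = sqrt(-22448 + 469*sqrt(36)/26) = sqrt(-22448 + (469/26)*6) = sqrt(-22448 + 1407/13) = sqrt(-290417/13) = I*sqrt(3775421)/13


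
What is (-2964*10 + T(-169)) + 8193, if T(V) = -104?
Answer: -21551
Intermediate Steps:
(-2964*10 + T(-169)) + 8193 = (-2964*10 - 104) + 8193 = (-29640 - 104) + 8193 = -29744 + 8193 = -21551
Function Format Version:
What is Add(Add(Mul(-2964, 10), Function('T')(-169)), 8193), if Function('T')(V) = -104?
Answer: -21551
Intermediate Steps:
Add(Add(Mul(-2964, 10), Function('T')(-169)), 8193) = Add(Add(Mul(-2964, 10), -104), 8193) = Add(Add(-29640, -104), 8193) = Add(-29744, 8193) = -21551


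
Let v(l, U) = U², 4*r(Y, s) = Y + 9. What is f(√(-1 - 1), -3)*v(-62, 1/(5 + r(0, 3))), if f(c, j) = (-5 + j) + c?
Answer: -128/841 + 16*I*√2/841 ≈ -0.1522 + 0.026905*I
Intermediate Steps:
r(Y, s) = 9/4 + Y/4 (r(Y, s) = (Y + 9)/4 = (9 + Y)/4 = 9/4 + Y/4)
f(c, j) = -5 + c + j
f(√(-1 - 1), -3)*v(-62, 1/(5 + r(0, 3))) = (-5 + √(-1 - 1) - 3)*(1/(5 + (9/4 + (¼)*0)))² = (-5 + √(-2) - 3)*(1/(5 + (9/4 + 0)))² = (-5 + I*√2 - 3)*(1/(5 + 9/4))² = (-8 + I*√2)*(1/(29/4))² = (-8 + I*√2)*(4/29)² = (-8 + I*√2)*(16/841) = -128/841 + 16*I*√2/841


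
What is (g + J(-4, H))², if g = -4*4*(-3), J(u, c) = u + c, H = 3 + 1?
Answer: 2304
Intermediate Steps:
H = 4
J(u, c) = c + u
g = 48 (g = -16*(-3) = 48)
(g + J(-4, H))² = (48 + (4 - 4))² = (48 + 0)² = 48² = 2304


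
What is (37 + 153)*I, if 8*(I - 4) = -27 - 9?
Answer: -95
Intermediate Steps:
I = -1/2 (I = 4 + (-27 - 9)/8 = 4 + (1/8)*(-36) = 4 - 9/2 = -1/2 ≈ -0.50000)
(37 + 153)*I = (37 + 153)*(-1/2) = 190*(-1/2) = -95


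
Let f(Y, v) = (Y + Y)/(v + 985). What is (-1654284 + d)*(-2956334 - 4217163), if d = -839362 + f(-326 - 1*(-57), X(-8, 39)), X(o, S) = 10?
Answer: 17798725148903076/995 ≈ 1.7888e+13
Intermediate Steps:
f(Y, v) = 2*Y/(985 + v) (f(Y, v) = (2*Y)/(985 + v) = 2*Y/(985 + v))
d = -835165728/995 (d = -839362 + 2*(-326 - 1*(-57))/(985 + 10) = -839362 + 2*(-326 + 57)/995 = -839362 + 2*(-269)*(1/995) = -839362 - 538/995 = -835165728/995 ≈ -8.3936e+5)
(-1654284 + d)*(-2956334 - 4217163) = (-1654284 - 835165728/995)*(-2956334 - 4217163) = -2481178308/995*(-7173497) = 17798725148903076/995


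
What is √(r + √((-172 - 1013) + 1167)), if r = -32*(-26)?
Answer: √(832 + 3*I*√2) ≈ 28.845 + 0.07354*I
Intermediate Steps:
r = 832
√(r + √((-172 - 1013) + 1167)) = √(832 + √((-172 - 1013) + 1167)) = √(832 + √(-1185 + 1167)) = √(832 + √(-18)) = √(832 + 3*I*√2)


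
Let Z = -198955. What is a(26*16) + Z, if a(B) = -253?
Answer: -199208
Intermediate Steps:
a(26*16) + Z = -253 - 198955 = -199208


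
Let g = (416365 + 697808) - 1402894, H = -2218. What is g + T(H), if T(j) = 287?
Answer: -288434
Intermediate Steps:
g = -288721 (g = 1114173 - 1402894 = -288721)
g + T(H) = -288721 + 287 = -288434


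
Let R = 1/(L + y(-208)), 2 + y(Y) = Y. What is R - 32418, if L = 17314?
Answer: -554477471/17104 ≈ -32418.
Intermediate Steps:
y(Y) = -2 + Y
R = 1/17104 (R = 1/(17314 + (-2 - 208)) = 1/(17314 - 210) = 1/17104 ≈ 5.8466e-5)
R - 32418 = 1/17104 - 32418 = -554477471/17104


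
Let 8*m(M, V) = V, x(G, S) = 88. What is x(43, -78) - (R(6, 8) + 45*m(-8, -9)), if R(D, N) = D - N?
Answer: 1125/8 ≈ 140.63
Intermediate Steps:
m(M, V) = V/8
x(43, -78) - (R(6, 8) + 45*m(-8, -9)) = 88 - ((6 - 1*8) + 45*((⅛)*(-9))) = 88 - ((6 - 8) + 45*(-9/8)) = 88 - (-2 - 405/8) = 88 - 1*(-421/8) = 88 + 421/8 = 1125/8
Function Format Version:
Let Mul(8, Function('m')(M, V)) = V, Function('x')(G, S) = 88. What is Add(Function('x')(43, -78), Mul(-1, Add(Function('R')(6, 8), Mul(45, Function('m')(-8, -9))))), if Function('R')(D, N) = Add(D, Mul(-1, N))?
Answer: Rational(1125, 8) ≈ 140.63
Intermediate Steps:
Function('m')(M, V) = Mul(Rational(1, 8), V)
Add(Function('x')(43, -78), Mul(-1, Add(Function('R')(6, 8), Mul(45, Function('m')(-8, -9))))) = Add(88, Mul(-1, Add(Add(6, Mul(-1, 8)), Mul(45, Mul(Rational(1, 8), -9))))) = Add(88, Mul(-1, Add(Add(6, -8), Mul(45, Rational(-9, 8))))) = Add(88, Mul(-1, Add(-2, Rational(-405, 8)))) = Add(88, Mul(-1, Rational(-421, 8))) = Add(88, Rational(421, 8)) = Rational(1125, 8)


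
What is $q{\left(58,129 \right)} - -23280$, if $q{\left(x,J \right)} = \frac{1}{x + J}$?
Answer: $\frac{4353361}{187} \approx 23280.0$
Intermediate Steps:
$q{\left(x,J \right)} = \frac{1}{J + x}$
$q{\left(58,129 \right)} - -23280 = \frac{1}{129 + 58} - -23280 = \frac{1}{187} + 23280 = \frac{4353361}{187}$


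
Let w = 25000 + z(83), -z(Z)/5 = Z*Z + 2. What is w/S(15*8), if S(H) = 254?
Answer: -9455/254 ≈ -37.224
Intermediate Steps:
z(Z) = -10 - 5*Z² (z(Z) = -5*(Z*Z + 2) = -5*(Z² + 2) = -5*(2 + Z²) = -10 - 5*Z²)
w = -9455 (w = 25000 + (-10 - 5*83²) = 25000 + (-10 - 5*6889) = 25000 + (-10 - 34445) = 25000 - 34455 = -9455)
w/S(15*8) = -9455/254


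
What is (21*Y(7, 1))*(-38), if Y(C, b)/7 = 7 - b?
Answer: -33516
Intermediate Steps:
Y(C, b) = 49 - 7*b (Y(C, b) = 7*(7 - b) = 49 - 7*b)
(21*Y(7, 1))*(-38) = (21*(49 - 7*1))*(-38) = (21*(49 - 7))*(-38) = (21*42)*(-38) = 882*(-38) = -33516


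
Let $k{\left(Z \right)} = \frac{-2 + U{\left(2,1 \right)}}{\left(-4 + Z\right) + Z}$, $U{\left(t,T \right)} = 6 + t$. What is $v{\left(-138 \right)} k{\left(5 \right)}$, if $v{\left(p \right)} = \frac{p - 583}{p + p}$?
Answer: $\frac{721}{276} \approx 2.6123$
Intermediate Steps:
$k{\left(Z \right)} = \frac{6}{-4 + 2 Z}$ ($k{\left(Z \right)} = \frac{-2 + \left(6 + 2\right)}{\left(-4 + Z\right) + Z} = \frac{-2 + 8}{-4 + 2 Z} = \frac{6}{-4 + 2 Z}$)
$v{\left(p \right)} = \frac{-583 + p}{2 p}$
$v{\left(-138 \right)} k{\left(5 \right)} = \frac{-583 - 138}{2 \left(-138\right)} \frac{3}{-2 + 5} = \frac{1}{2} \left(- \frac{1}{138}\right) \left(-721\right) \frac{3}{3} = \frac{721 \cdot 3 \cdot \frac{1}{3}}{276} = \frac{721}{276} \cdot 1 = \frac{721}{276}$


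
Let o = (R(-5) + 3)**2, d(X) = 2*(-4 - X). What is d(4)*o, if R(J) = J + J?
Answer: -784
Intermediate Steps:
R(J) = 2*J
d(X) = -8 - 2*X
o = 49 (o = (2*(-5) + 3)**2 = (-10 + 3)**2 = (-7)**2 = 49)
d(4)*o = (-8 - 2*4)*49 = (-8 - 8)*49 = -16*49 = -784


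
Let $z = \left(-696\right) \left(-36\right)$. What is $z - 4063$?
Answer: $20993$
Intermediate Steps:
$z = 25056$
$z - 4063 = 25056 - 4063 = 20993$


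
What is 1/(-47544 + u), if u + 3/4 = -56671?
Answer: -4/416863 ≈ -9.5955e-6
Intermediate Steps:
u = -226687/4 (u = -¾ - 56671 = -226687/4 ≈ -56672.)
1/(-47544 + u) = 1/(-47544 - 226687/4) = 1/(-416863/4) = -4/416863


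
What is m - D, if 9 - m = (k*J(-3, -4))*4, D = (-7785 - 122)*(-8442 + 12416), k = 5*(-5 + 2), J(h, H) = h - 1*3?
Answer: 31422067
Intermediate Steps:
J(h, H) = -3 + h (J(h, H) = h - 3 = -3 + h)
k = -15 (k = 5*(-3) = -15)
D = -31422418 (D = -7907*3974 = -31422418)
m = -351 (m = 9 - (-15*(-3 - 3))*4 = 9 - (-15*(-6))*4 = 9 - 90*4 = 9 - 1*360 = 9 - 360 = -351)
m - D = -351 - 1*(-31422418) = -351 + 31422418 = 31422067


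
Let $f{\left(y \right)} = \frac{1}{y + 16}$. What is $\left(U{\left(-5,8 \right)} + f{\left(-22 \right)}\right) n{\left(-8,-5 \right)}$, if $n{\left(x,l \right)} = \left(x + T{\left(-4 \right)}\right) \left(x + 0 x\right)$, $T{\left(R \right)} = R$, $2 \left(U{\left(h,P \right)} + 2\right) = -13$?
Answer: $-832$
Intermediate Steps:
$f{\left(y \right)} = \frac{1}{16 + y}$
$U{\left(h,P \right)} = - \frac{17}{2}$ ($U{\left(h,P \right)} = -2 + \frac{1}{2} \left(-13\right) = -2 - \frac{13}{2} = - \frac{17}{2}$)
$n{\left(x,l \right)} = x \left(-4 + x\right)$ ($n{\left(x,l \right)} = \left(x - 4\right) \left(x + 0 x\right) = \left(-4 + x\right) \left(x + 0\right) = \left(-4 + x\right) x = x \left(-4 + x\right)$)
$\left(U{\left(-5,8 \right)} + f{\left(-22 \right)}\right) n{\left(-8,-5 \right)} = \left(- \frac{17}{2} + \frac{1}{16 - 22}\right) \left(- 8 \left(-4 - 8\right)\right) = \left(- \frac{17}{2} + \frac{1}{-6}\right) \left(\left(-8\right) \left(-12\right)\right) = \left(- \frac{17}{2} - \frac{1}{6}\right) 96 = \left(- \frac{26}{3}\right) 96 = -832$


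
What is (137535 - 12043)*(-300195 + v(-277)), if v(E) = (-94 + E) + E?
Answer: -37753389756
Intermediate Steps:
v(E) = -94 + 2*E
(137535 - 12043)*(-300195 + v(-277)) = (137535 - 12043)*(-300195 + (-94 + 2*(-277))) = 125492*(-300195 + (-94 - 554)) = 125492*(-300195 - 648) = 125492*(-300843) = -37753389756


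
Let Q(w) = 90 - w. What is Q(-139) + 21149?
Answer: 21378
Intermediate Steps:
Q(-139) + 21149 = (90 - 1*(-139)) + 21149 = (90 + 139) + 21149 = 229 + 21149 = 21378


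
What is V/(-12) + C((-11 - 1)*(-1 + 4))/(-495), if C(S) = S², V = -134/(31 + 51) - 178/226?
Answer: -615727/254815 ≈ -2.4164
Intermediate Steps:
V = -11220/4633 (V = -134/82 - 178*1/226 = -134*1/82 - 89/113 = -67/41 - 89/113 = -11220/4633 ≈ -2.4218)
V/(-12) + C((-11 - 1)*(-1 + 4))/(-495) = -11220/4633/(-12) + ((-11 - 1)*(-1 + 4))²/(-495) = -11220/4633*(-1/12) + (-12*3)²*(-1/495) = 935/4633 + (-36)²*(-1/495) = 935/4633 + 1296*(-1/495) = 935/4633 - 144/55 = -615727/254815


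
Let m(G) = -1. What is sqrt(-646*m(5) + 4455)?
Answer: sqrt(5101) ≈ 71.421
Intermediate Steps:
sqrt(-646*m(5) + 4455) = sqrt(-646*(-1) + 4455) = sqrt(646 + 4455) = sqrt(5101)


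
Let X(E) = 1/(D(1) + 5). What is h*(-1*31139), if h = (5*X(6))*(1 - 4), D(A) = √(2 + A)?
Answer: 2335425/22 - 467085*√3/22 ≈ 69382.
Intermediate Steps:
X(E) = 1/(5 + √3) (X(E) = 1/(√(2 + 1) + 5) = 1/(√3 + 5) = 1/(5 + √3))
h = -75/22 + 15*√3/22 (h = (5*(5/22 - √3/22))*(1 - 4) = (25/22 - 5*√3/22)*(-3) = -75/22 + 15*√3/22 ≈ -2.2281)
h*(-1*31139) = (-75/22 + 15*√3/22)*(-1*31139) = (-75/22 + 15*√3/22)*(-31139) = 2335425/22 - 467085*√3/22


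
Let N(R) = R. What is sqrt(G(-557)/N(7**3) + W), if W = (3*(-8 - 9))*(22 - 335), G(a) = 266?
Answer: 5*sqrt(31289)/7 ≈ 126.35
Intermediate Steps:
W = 15963 (W = (3*(-17))*(-313) = -51*(-313) = 15963)
sqrt(G(-557)/N(7**3) + W) = sqrt(266/(7**3) + 15963) = sqrt(266/343 + 15963) = sqrt(266*(1/343) + 15963) = sqrt(38/49 + 15963) = sqrt(782225/49) = 5*sqrt(31289)/7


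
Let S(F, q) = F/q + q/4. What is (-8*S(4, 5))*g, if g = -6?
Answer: 492/5 ≈ 98.400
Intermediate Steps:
S(F, q) = q/4 + F/q (S(F, q) = F/q + q*(1/4) = F/q + q/4 = q/4 + F/q)
(-8*S(4, 5))*g = -8*((1/4)*5 + 4/5)*(-6) = -8*(5/4 + 4*(1/5))*(-6) = -8*(5/4 + 4/5)*(-6) = -8*41/20*(-6) = -82/5*(-6) = 492/5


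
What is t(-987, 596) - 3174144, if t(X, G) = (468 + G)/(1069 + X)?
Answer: -130139372/41 ≈ -3.1741e+6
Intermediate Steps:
t(X, G) = (468 + G)/(1069 + X)
t(-987, 596) - 3174144 = (468 + 596)/(1069 - 987) - 3174144 = 1064/82 - 3174144 = (1/82)*1064 - 3174144 = 532/41 - 3174144 = -130139372/41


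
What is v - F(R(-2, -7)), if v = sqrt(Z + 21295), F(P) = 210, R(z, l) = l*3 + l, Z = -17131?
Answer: -210 + 2*sqrt(1041) ≈ -145.47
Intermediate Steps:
R(z, l) = 4*l (R(z, l) = 3*l + l = 4*l)
v = 2*sqrt(1041) (v = sqrt(-17131 + 21295) = sqrt(4164) = 2*sqrt(1041) ≈ 64.529)
v - F(R(-2, -7)) = 2*sqrt(1041) - 1*210 = 2*sqrt(1041) - 210 = -210 + 2*sqrt(1041)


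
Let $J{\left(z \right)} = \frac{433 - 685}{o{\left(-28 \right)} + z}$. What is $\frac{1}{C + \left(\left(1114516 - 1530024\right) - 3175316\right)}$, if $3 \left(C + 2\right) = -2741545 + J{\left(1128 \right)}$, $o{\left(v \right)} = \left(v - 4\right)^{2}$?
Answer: $- \frac{1614}{7270544437} \approx -2.2199 \cdot 10^{-7}$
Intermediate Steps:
$o{\left(v \right)} = \left(-4 + v\right)^{2}$
$J{\left(z \right)} = - \frac{252}{1024 + z}$ ($J{\left(z \right)} = \frac{433 - 685}{\left(-4 - 28\right)^{2} + z} = - \frac{252}{\left(-32\right)^{2} + z} = - \frac{252}{1024 + z}$)
$C = - \frac{1474954501}{1614}$ ($C = -2 + \frac{-2741545 - \frac{252}{1024 + 1128}}{3} = -2 + \frac{-2741545 - \frac{252}{2152}}{3} = -2 + \frac{-2741545 - \frac{63}{538}}{3} = -2 + \frac{1}{3} \left(- \frac{1474951273}{538}\right) = -2 - \frac{1474951273}{1614} = - \frac{1474954501}{1614} \approx -9.1385 \cdot 10^{5}$)
$\frac{1}{C + \left(\left(1114516 - 1530024\right) - 3175316\right)} = \frac{1}{- \frac{1474954501}{1614} + \left(\left(1114516 - 1530024\right) - 3175316\right)} = \frac{1}{- \frac{1474954501}{1614} - 3590824} = \frac{1}{- \frac{7270544437}{1614}} = - \frac{1614}{7270544437}$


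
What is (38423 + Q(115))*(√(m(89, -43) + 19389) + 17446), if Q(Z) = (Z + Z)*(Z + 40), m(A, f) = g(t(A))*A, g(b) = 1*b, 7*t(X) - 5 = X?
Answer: 1292277558 + 74073*√1008623/7 ≈ 1.3029e+9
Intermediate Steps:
t(X) = 5/7 + X/7
g(b) = b
m(A, f) = A*(5/7 + A/7) (m(A, f) = (5/7 + A/7)*A = A*(5/7 + A/7))
Q(Z) = 2*Z*(40 + Z) (Q(Z) = (2*Z)*(40 + Z) = 2*Z*(40 + Z))
(38423 + Q(115))*(√(m(89, -43) + 19389) + 17446) = (38423 + 2*115*(40 + 115))*(√((⅐)*89*(5 + 89) + 19389) + 17446) = (38423 + 2*115*155)*(√((⅐)*89*94 + 19389) + 17446) = (38423 + 35650)*(√(8366/7 + 19389) + 17446) = 74073*(√(144089/7) + 17446) = 74073*(√1008623/7 + 17446) = 74073*(17446 + √1008623/7) = 1292277558 + 74073*√1008623/7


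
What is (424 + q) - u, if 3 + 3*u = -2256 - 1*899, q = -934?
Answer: 1628/3 ≈ 542.67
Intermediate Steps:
u = -3158/3 (u = -1 + (-2256 - 1*899)/3 = -1 + (-2256 - 899)/3 = -1 + (⅓)*(-3155) = -1 - 3155/3 = -3158/3 ≈ -1052.7)
(424 + q) - u = (424 - 934) - 1*(-3158/3) = -510 + 3158/3 = 1628/3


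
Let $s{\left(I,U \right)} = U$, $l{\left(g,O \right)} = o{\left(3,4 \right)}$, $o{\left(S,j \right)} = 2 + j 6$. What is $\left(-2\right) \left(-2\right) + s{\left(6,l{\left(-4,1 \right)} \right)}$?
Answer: $30$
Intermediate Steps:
$o{\left(S,j \right)} = 2 + 6 j$
$l{\left(g,O \right)} = 26$ ($l{\left(g,O \right)} = 2 + 6 \cdot 4 = 2 + 24 = 26$)
$\left(-2\right) \left(-2\right) + s{\left(6,l{\left(-4,1 \right)} \right)} = \left(-2\right) \left(-2\right) + 26 = 4 + 26 = 30$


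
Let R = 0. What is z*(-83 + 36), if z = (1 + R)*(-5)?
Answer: 235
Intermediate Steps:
z = -5 (z = (1 + 0)*(-5) = 1*(-5) = -5)
z*(-83 + 36) = -5*(-83 + 36) = -5*(-47) = 235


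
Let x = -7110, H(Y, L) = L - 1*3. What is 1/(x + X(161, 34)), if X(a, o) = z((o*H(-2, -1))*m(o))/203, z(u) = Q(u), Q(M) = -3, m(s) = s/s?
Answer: -203/1443333 ≈ -0.00014065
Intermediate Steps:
m(s) = 1
H(Y, L) = -3 + L (H(Y, L) = L - 3 = -3 + L)
z(u) = -3
X(a, o) = -3/203
1/(x + X(161, 34)) = 1/(-7110 - 3/203) = 1/(-1443333/203) = -203/1443333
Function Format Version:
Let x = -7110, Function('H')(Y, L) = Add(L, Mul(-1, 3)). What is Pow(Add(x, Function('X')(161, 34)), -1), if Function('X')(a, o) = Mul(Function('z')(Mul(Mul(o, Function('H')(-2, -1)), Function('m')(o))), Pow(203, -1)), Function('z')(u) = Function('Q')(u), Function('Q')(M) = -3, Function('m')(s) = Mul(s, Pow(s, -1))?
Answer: Rational(-203, 1443333) ≈ -0.00014065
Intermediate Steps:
Function('m')(s) = 1
Function('H')(Y, L) = Add(-3, L) (Function('H')(Y, L) = Add(L, -3) = Add(-3, L))
Function('z')(u) = -3
Function('X')(a, o) = Rational(-3, 203) (Function('X')(a, o) = Mul(-3, Pow(203, -1)) = Mul(-3, Rational(1, 203)) = Rational(-3, 203))
Pow(Add(x, Function('X')(161, 34)), -1) = Pow(Add(-7110, Rational(-3, 203)), -1) = Pow(Rational(-1443333, 203), -1) = Rational(-203, 1443333)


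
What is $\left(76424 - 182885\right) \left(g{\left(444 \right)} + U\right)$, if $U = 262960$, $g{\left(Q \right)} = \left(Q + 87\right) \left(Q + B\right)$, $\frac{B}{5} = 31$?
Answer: $-61856928369$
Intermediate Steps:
$B = 155$ ($B = 5 \cdot 31 = 155$)
$g{\left(Q \right)} = \left(87 + Q\right) \left(155 + Q\right)$ ($g{\left(Q \right)} = \left(Q + 87\right) \left(Q + 155\right) = \left(87 + Q\right) \left(155 + Q\right)$)
$\left(76424 - 182885\right) \left(g{\left(444 \right)} + U\right) = \left(76424 - 182885\right) \left(\left(13485 + 444^{2} + 242 \cdot 444\right) + 262960\right) = - 106461 \left(\left(13485 + 197136 + 107448\right) + 262960\right) = - 106461 \left(318069 + 262960\right) = \left(-106461\right) 581029 = -61856928369$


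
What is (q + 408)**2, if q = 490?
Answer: 806404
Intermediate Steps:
(q + 408)**2 = (490 + 408)**2 = 898**2 = 806404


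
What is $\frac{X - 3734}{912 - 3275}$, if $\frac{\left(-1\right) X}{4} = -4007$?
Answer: $- \frac{12294}{2363} \approx -5.2027$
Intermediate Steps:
$X = 16028$ ($X = \left(-4\right) \left(-4007\right) = 16028$)
$\frac{X - 3734}{912 - 3275} = \frac{16028 - 3734}{912 - 3275} = \frac{12294}{-2363} = 12294 \left(- \frac{1}{2363}\right) = - \frac{12294}{2363}$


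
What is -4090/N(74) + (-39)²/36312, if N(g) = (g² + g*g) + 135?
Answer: -43884251/134197048 ≈ -0.32701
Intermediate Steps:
N(g) = 135 + 2*g² (N(g) = (g² + g²) + 135 = 2*g² + 135 = 135 + 2*g²)
-4090/N(74) + (-39)²/36312 = -4090/(135 + 2*74²) + (-39)²/36312 = -4090/(135 + 2*5476) + 1521*(1/36312) = -4090/(135 + 10952) + 507/12104 = -4090/11087 + 507/12104 = -43884251/134197048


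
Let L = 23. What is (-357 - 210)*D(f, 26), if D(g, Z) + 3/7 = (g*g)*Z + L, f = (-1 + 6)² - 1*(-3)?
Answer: -11570526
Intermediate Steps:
f = 28 (f = 5² + 3 = 25 + 3 = 28)
D(g, Z) = 158/7 + Z*g² (D(g, Z) = -3/7 + ((g*g)*Z + 23) = -3/7 + (g²*Z + 23) = -3/7 + (Z*g² + 23) = -3/7 + (23 + Z*g²) = 158/7 + Z*g²)
(-357 - 210)*D(f, 26) = (-357 - 210)*(158/7 + 26*28²) = -567*(158/7 + 26*784) = -567*(158/7 + 20384) = -567*142846/7 = -11570526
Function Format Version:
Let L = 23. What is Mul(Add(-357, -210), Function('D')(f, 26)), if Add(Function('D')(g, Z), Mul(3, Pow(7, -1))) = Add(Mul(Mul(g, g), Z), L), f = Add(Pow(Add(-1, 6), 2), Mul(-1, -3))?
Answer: -11570526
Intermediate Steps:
f = 28 (f = Add(Pow(5, 2), 3) = Add(25, 3) = 28)
Function('D')(g, Z) = Add(Rational(158, 7), Mul(Z, Pow(g, 2))) (Function('D')(g, Z) = Add(Rational(-3, 7), Add(Mul(Mul(g, g), Z), 23)) = Add(Rational(-3, 7), Add(Mul(Pow(g, 2), Z), 23)) = Add(Rational(-3, 7), Add(Mul(Z, Pow(g, 2)), 23)) = Add(Rational(-3, 7), Add(23, Mul(Z, Pow(g, 2)))) = Add(Rational(158, 7), Mul(Z, Pow(g, 2))))
Mul(Add(-357, -210), Function('D')(f, 26)) = Mul(Add(-357, -210), Add(Rational(158, 7), Mul(26, Pow(28, 2)))) = Mul(-567, Add(Rational(158, 7), Mul(26, 784))) = Mul(-567, Add(Rational(158, 7), 20384)) = Mul(-567, Rational(142846, 7)) = -11570526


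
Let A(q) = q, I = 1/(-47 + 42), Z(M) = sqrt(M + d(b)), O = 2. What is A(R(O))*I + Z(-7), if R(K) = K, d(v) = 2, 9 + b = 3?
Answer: -2/5 + I*sqrt(5) ≈ -0.4 + 2.2361*I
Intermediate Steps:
b = -6 (b = -9 + 3 = -6)
Z(M) = sqrt(2 + M) (Z(M) = sqrt(M + 2) = sqrt(2 + M))
I = -1/5 (I = 1/(-5) = -1/5 ≈ -0.20000)
A(R(O))*I + Z(-7) = 2*(-1/5) + sqrt(2 - 7) = -2/5 + sqrt(-5) = -2/5 + I*sqrt(5)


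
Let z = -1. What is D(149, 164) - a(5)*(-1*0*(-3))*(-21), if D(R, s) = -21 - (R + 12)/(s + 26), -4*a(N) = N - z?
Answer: -4151/190 ≈ -21.847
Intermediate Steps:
a(N) = -¼ - N/4 (a(N) = -(N - 1*(-1))/4 = -(N + 1)/4 = -(1 + N)/4 = -¼ - N/4)
D(R, s) = -21 - (12 + R)/(26 + s)
D(149, 164) - a(5)*(-1*0*(-3))*(-21) = (-558 - 1*149 - 21*164)/(26 + 164) - (-¼ - ¼*5)*(-1*0*(-3))*(-21) = (-558 - 149 - 3444)/190 - (-¼ - 5/4)*(0*(-3))*(-21) = (1/190)*(-4151) - (-3/2*0)*(-21) = -4151/190 - 0*(-21) = -4151/190 - 1*0 = -4151/190 + 0 = -4151/190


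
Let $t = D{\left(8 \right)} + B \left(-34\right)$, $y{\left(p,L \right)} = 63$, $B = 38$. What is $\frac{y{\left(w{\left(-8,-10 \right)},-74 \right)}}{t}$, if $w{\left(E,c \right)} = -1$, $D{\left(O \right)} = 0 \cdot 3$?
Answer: $- \frac{63}{1292} \approx -0.048762$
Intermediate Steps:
$D{\left(O \right)} = 0$
$t = -1292$ ($t = 0 + 38 \left(-34\right) = 0 - 1292 = -1292$)
$\frac{y{\left(w{\left(-8,-10 \right)},-74 \right)}}{t} = \frac{63}{-1292} = 63 \left(- \frac{1}{1292}\right) = - \frac{63}{1292}$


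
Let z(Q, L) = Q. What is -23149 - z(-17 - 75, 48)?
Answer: -23057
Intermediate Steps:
-23149 - z(-17 - 75, 48) = -23149 - (-17 - 75) = -23149 - 1*(-92) = -23149 + 92 = -23057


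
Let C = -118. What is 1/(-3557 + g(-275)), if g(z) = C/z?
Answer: -275/978057 ≈ -0.00028117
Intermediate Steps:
g(z) = -118/z
1/(-3557 + g(-275)) = 1/(-3557 - 118/(-275)) = 1/(-3557 - 118*(-1/275)) = 1/(-3557 + 118/275) = 1/(-978057/275) = -275/978057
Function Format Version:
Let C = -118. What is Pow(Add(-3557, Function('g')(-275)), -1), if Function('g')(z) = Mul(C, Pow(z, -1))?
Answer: Rational(-275, 978057) ≈ -0.00028117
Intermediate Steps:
Function('g')(z) = Mul(-118, Pow(z, -1))
Pow(Add(-3557, Function('g')(-275)), -1) = Pow(Add(-3557, Mul(-118, Pow(-275, -1))), -1) = Pow(Add(-3557, Mul(-118, Rational(-1, 275))), -1) = Pow(Add(-3557, Rational(118, 275)), -1) = Pow(Rational(-978057, 275), -1) = Rational(-275, 978057)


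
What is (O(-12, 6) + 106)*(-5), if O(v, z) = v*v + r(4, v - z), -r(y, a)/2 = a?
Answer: -1430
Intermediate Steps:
r(y, a) = -2*a
O(v, z) = v² - 2*v + 2*z (O(v, z) = v*v - 2*(v - z) = v² + (-2*v + 2*z) = v² - 2*v + 2*z)
(O(-12, 6) + 106)*(-5) = (((-12)² - 2*(-12) + 2*6) + 106)*(-5) = ((144 + 24 + 12) + 106)*(-5) = (180 + 106)*(-5) = 286*(-5) = -1430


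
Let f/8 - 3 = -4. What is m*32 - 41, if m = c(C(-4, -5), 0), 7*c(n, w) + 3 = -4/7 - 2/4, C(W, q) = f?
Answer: -2921/49 ≈ -59.612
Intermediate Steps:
f = -8 (f = 24 + 8*(-4) = 24 - 32 = -8)
C(W, q) = -8
c(n, w) = -57/98 (c(n, w) = -3/7 + (-4/7 - 2/4)/7 = -3/7 + (-4*⅐ - 2*¼)/7 = -3/7 + (-4/7 - ½)/7 = -3/7 + (⅐)*(-15/14) = -3/7 - 15/98 = -57/98)
m = -57/98 ≈ -0.58163
m*32 - 41 = -57/98*32 - 41 = -912/49 - 41 = -2921/49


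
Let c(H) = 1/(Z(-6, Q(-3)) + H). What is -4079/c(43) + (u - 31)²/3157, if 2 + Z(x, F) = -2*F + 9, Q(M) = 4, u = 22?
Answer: -540850845/3157 ≈ -1.7132e+5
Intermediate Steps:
Z(x, F) = 7 - 2*F (Z(x, F) = -2 + (-2*F + 9) = -2 + (9 - 2*F) = 7 - 2*F)
c(H) = 1/(-1 + H) (c(H) = 1/((7 - 2*4) + H) = 1/((7 - 8) + H) = 1/(-1 + H))
-4079/c(43) + (u - 31)²/3157 = -4079/(1/(-1 + 43)) + (22 - 31)²/3157 = -4079/(1/42) + (-9)²*(1/3157) = -4079/1/42 + 81*(1/3157) = -4079*42 + 81/3157 = -171318 + 81/3157 = -540850845/3157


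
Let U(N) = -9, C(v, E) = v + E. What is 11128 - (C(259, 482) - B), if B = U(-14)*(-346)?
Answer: 13501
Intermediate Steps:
C(v, E) = E + v
B = 3114 (B = -9*(-346) = 3114)
11128 - (C(259, 482) - B) = 11128 - ((482 + 259) - 1*3114) = 11128 - (741 - 3114) = 11128 - 1*(-2373) = 11128 + 2373 = 13501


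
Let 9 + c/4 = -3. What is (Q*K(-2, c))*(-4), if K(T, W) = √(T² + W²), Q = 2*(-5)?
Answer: 80*√577 ≈ 1921.7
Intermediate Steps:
c = -48 (c = -36 + 4*(-3) = -36 - 12 = -48)
Q = -10
(Q*K(-2, c))*(-4) = -10*√((-2)² + (-48)²)*(-4) = -10*√(4 + 2304)*(-4) = -20*√577*(-4) = 80*√577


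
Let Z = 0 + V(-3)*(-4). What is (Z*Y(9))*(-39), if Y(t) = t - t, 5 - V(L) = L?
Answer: 0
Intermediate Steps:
V(L) = 5 - L
Y(t) = 0
Z = -32 (Z = 0 + (5 - 1*(-3))*(-4) = 0 + (5 + 3)*(-4) = 0 + 8*(-4) = 0 - 32 = -32)
(Z*Y(9))*(-39) = -32*0*(-39) = 0*(-39) = 0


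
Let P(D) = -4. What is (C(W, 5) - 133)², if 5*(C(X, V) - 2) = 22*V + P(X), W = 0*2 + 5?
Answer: 301401/25 ≈ 12056.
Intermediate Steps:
W = 5 (W = 0 + 5 = 5)
C(X, V) = 6/5 + 22*V/5 (C(X, V) = 2 + (22*V - 4)/5 = 2 + (-4 + 22*V)/5 = 2 + (-⅘ + 22*V/5) = 6/5 + 22*V/5)
(C(W, 5) - 133)² = ((6/5 + (22/5)*5) - 133)² = ((6/5 + 22) - 133)² = (116/5 - 133)² = (-549/5)² = 301401/25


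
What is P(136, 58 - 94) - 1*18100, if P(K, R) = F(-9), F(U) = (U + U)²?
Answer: -17776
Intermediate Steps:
F(U) = 4*U² (F(U) = (2*U)² = 4*U²)
P(K, R) = 324 (P(K, R) = 4*(-9)² = 4*81 = 324)
P(136, 58 - 94) - 1*18100 = 324 - 1*18100 = 324 - 18100 = -17776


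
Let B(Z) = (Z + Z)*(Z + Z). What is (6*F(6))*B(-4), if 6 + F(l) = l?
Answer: 0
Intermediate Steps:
B(Z) = 4*Z² (B(Z) = (2*Z)*(2*Z) = 4*Z²)
F(l) = -6 + l
(6*F(6))*B(-4) = (6*(-6 + 6))*(4*(-4)²) = (6*0)*(4*16) = 0*64 = 0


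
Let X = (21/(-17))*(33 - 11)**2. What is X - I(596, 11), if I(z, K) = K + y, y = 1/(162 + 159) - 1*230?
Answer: -2067578/5457 ≈ -378.89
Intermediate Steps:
y = -73829/321 (y = 1/321 - 230 = -73829/321 ≈ -230.00)
I(z, K) = -73829/321 + K (I(z, K) = K - 73829/321 = -73829/321 + K)
X = -10164/17 (X = (21*(-1/17))*22**2 = -21/17*484 = -10164/17 ≈ -597.88)
X - I(596, 11) = -10164/17 - (-73829/321 + 11) = -10164/17 - 1*(-70298/321) = -10164/17 + 70298/321 = -2067578/5457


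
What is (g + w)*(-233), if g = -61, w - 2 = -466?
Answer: 122325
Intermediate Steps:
w = -464 (w = 2 - 466 = -464)
(g + w)*(-233) = (-61 - 464)*(-233) = -525*(-233) = 122325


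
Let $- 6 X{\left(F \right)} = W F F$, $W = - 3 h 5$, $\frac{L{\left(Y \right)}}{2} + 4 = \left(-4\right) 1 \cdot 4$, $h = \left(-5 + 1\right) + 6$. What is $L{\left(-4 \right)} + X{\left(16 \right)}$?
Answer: $1240$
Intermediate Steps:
$h = 2$ ($h = -4 + 6 = 2$)
$L{\left(Y \right)} = -40$ ($L{\left(Y \right)} = -8 + 2 \left(-4\right) 1 \cdot 4 = -8 + 2 \left(\left(-4\right) 4\right) = -8 + 2 \left(-16\right) = -8 - 32 = -40$)
$W = -30$ ($W = \left(-3\right) 2 \cdot 5 = \left(-6\right) 5 = -30$)
$X{\left(F \right)} = 5 F^{2}$ ($X{\left(F \right)} = - \frac{- 30 F F}{6} = - \frac{\left(-30\right) F^{2}}{6} = 5 F^{2}$)
$L{\left(-4 \right)} + X{\left(16 \right)} = -40 + 5 \cdot 16^{2} = -40 + 5 \cdot 256 = -40 + 1280 = 1240$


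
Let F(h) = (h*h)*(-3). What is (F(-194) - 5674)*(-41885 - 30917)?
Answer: 8633006764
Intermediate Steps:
F(h) = -3*h² (F(h) = h²*(-3) = -3*h²)
(F(-194) - 5674)*(-41885 - 30917) = (-3*(-194)² - 5674)*(-41885 - 30917) = (-3*37636 - 5674)*(-72802) = (-112908 - 5674)*(-72802) = -118582*(-72802) = 8633006764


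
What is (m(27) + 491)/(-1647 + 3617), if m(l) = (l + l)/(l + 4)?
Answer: 3055/12214 ≈ 0.25012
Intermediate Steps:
m(l) = 2*l/(4 + l) (m(l) = (2*l)/(4 + l) = 2*l/(4 + l))
(m(27) + 491)/(-1647 + 3617) = (2*27/(4 + 27) + 491)/(-1647 + 3617) = (2*27/31 + 491)/1970 = (2*27*(1/31) + 491)*(1/1970) = (54/31 + 491)*(1/1970) = (15275/31)*(1/1970) = 3055/12214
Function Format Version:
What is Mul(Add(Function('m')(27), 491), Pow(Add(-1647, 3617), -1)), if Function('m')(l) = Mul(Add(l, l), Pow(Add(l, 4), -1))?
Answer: Rational(3055, 12214) ≈ 0.25012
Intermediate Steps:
Function('m')(l) = Mul(2, l, Pow(Add(4, l), -1)) (Function('m')(l) = Mul(Mul(2, l), Pow(Add(4, l), -1)) = Mul(2, l, Pow(Add(4, l), -1)))
Mul(Add(Function('m')(27), 491), Pow(Add(-1647, 3617), -1)) = Mul(Add(Mul(2, 27, Pow(Add(4, 27), -1)), 491), Pow(Add(-1647, 3617), -1)) = Mul(Add(Mul(2, 27, Pow(31, -1)), 491), Pow(1970, -1)) = Mul(Add(Mul(2, 27, Rational(1, 31)), 491), Rational(1, 1970)) = Mul(Add(Rational(54, 31), 491), Rational(1, 1970)) = Mul(Rational(15275, 31), Rational(1, 1970)) = Rational(3055, 12214)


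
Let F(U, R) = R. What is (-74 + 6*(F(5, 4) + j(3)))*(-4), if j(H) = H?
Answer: 128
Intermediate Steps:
(-74 + 6*(F(5, 4) + j(3)))*(-4) = (-74 + 6*(4 + 3))*(-4) = (-74 + 6*7)*(-4) = (-74 + 42)*(-4) = -32*(-4) = 128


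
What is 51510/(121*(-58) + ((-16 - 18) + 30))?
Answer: -25755/3511 ≈ -7.3355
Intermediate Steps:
51510/(121*(-58) + ((-16 - 18) + 30)) = 51510/(-7018 + (-34 + 30)) = 51510/(-7018 - 4) = 51510/(-7022) = 51510*(-1/7022) = -25755/3511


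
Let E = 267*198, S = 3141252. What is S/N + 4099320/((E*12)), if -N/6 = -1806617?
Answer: 107472667457/15918102387 ≈ 6.7516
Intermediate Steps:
N = 10839702 (N = -6*(-1806617) = 10839702)
E = 52866
S/N + 4099320/((E*12)) = 3141252/10839702 + 4099320/((52866*12)) = 3141252*(1/10839702) + 4099320/634392 = 523542/1806617 + 4099320*(1/634392) = 523542/1806617 + 56935/8811 = 107472667457/15918102387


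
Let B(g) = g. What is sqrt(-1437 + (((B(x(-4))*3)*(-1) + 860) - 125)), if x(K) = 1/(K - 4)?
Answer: I*sqrt(11226)/4 ≈ 26.488*I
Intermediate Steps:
x(K) = 1/(-4 + K)
sqrt(-1437 + (((B(x(-4))*3)*(-1) + 860) - 125)) = sqrt(-1437 + (((3/(-4 - 4))*(-1) + 860) - 125)) = sqrt(-1437 + (((3/(-8))*(-1) + 860) - 125)) = sqrt(-1437 + ((-1/8*3*(-1) + 860) - 125)) = sqrt(-1437 + ((-3/8*(-1) + 860) - 125)) = sqrt(-1437 + ((3/8 + 860) - 125)) = sqrt(-1437 + (6883/8 - 125)) = sqrt(-1437 + 5883/8) = sqrt(-5613/8) = I*sqrt(11226)/4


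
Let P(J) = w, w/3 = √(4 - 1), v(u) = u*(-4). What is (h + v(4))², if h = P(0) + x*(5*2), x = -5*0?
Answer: 283 - 96*√3 ≈ 116.72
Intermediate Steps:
x = 0
v(u) = -4*u
w = 3*√3 (w = 3*√(4 - 1) = 3*√3 ≈ 5.1962)
P(J) = 3*√3
h = 3*√3 (h = 3*√3 + 0*(5*2) = 3*√3 + 0*10 = 3*√3 + 0 = 3*√3 ≈ 5.1962)
(h + v(4))² = (3*√3 - 4*4)² = (3*√3 - 16)² = (-16 + 3*√3)²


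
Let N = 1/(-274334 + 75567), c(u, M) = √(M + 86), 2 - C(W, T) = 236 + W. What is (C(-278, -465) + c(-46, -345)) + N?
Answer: 8745747/198767 + I*√259 ≈ 44.0 + 16.093*I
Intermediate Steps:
C(W, T) = -234 - W (C(W, T) = 2 - (236 + W) = 2 + (-236 - W) = -234 - W)
c(u, M) = √(86 + M)
N = -1/198767 (N = 1/(-198767) = -1/198767 ≈ -5.0310e-6)
(C(-278, -465) + c(-46, -345)) + N = ((-234 - 1*(-278)) + √(86 - 345)) - 1/198767 = ((-234 + 278) + √(-259)) - 1/198767 = (44 + I*√259) - 1/198767 = 8745747/198767 + I*√259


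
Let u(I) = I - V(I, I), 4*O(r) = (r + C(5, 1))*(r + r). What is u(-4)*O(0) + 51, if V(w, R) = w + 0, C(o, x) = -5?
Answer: 51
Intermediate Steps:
V(w, R) = w
O(r) = r*(-5 + r)/2 (O(r) = ((r - 5)*(r + r))/4 = ((-5 + r)*(2*r))/4 = (2*r*(-5 + r))/4 = r*(-5 + r)/2)
u(I) = 0 (u(I) = I - I = 0)
u(-4)*O(0) + 51 = 0*((½)*0*(-5 + 0)) + 51 = 0*((½)*0*(-5)) + 51 = 0*0 + 51 = 0 + 51 = 51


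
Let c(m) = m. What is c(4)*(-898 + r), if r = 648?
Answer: -1000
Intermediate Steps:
c(4)*(-898 + r) = 4*(-898 + 648) = 4*(-250) = -1000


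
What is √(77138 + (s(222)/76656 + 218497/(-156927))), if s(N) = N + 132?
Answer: √268217974310238012174/58967628 ≈ 277.73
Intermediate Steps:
s(N) = 132 + N
√(77138 + (s(222)/76656 + 218497/(-156927))) = √(77138 + ((132 + 222)/76656 + 218497/(-156927))) = √(77138 + (354*(1/76656) + 218497*(-1/156927))) = √(77138 + (59/12776 - 218497/156927)) = √(77138 - 2782258979/2004899352) = √(154651143955597/2004899352) = √268217974310238012174/58967628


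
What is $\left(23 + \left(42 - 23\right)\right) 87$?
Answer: $3654$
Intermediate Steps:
$\left(23 + \left(42 - 23\right)\right) 87 = \left(23 + 19\right) 87 = 42 \cdot 87 = 3654$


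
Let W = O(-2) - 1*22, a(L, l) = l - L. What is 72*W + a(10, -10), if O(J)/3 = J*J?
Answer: -740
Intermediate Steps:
O(J) = 3*J**2 (O(J) = 3*(J*J) = 3*J**2)
W = -10 (W = 3*(-2)**2 - 1*22 = 3*4 - 22 = 12 - 22 = -10)
72*W + a(10, -10) = 72*(-10) + (-10 - 1*10) = -720 + (-10 - 10) = -720 - 20 = -740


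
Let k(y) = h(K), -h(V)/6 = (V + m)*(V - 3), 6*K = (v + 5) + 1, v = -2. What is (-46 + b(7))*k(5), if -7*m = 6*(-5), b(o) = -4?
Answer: -10400/3 ≈ -3466.7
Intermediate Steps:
m = 30/7 (m = -6*(-5)/7 = -1/7*(-30) = 30/7 ≈ 4.2857)
K = 2/3 (K = ((-2 + 5) + 1)/6 = (3 + 1)/6 = (1/6)*4 = 2/3 ≈ 0.66667)
h(V) = -6*(-3 + V)*(30/7 + V) (h(V) = -6*(V + 30/7)*(V - 3) = -6*(30/7 + V)*(-3 + V) = -6*(-3 + V)*(30/7 + V))
k(y) = 208/3 (k(y) = 540/7 - 6*(2/3)**2 - 54/7*2/3 = 540/7 - 6*4/9 - 36/7 = 540/7 - 8/3 - 36/7 = 208/3)
(-46 + b(7))*k(5) = (-46 - 4)*(208/3) = -50*208/3 = -10400/3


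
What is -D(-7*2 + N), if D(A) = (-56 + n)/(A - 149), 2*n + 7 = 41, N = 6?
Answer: -39/157 ≈ -0.24841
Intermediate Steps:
n = 17 (n = -7/2 + (½)*41 = -7/2 + 41/2 = 17)
D(A) = -39/(-149 + A) (D(A) = (-56 + 17)/(A - 149) = -39/(-149 + A))
-D(-7*2 + N) = -(-39)/(-149 + (-7*2 + 6)) = -(-39)/(-149 + (-14 + 6)) = -(-39)/(-149 - 8) = -(-39)/(-157) = -(-39)*(-1)/157 = -1*39/157 = -39/157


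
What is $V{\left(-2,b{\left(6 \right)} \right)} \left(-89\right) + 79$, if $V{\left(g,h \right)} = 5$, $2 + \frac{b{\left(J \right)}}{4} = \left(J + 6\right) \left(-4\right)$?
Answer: $-366$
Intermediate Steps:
$b{\left(J \right)} = -104 - 16 J$ ($b{\left(J \right)} = -8 + 4 \left(J + 6\right) \left(-4\right) = -8 + 4 \left(6 + J\right) \left(-4\right) = -8 + 4 \left(-24 - 4 J\right) = -8 - \left(96 + 16 J\right) = -104 - 16 J$)
$V{\left(-2,b{\left(6 \right)} \right)} \left(-89\right) + 79 = 5 \left(-89\right) + 79 = -445 + 79 = -366$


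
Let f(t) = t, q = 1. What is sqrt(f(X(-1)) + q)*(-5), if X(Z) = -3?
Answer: -5*I*sqrt(2) ≈ -7.0711*I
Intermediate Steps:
sqrt(f(X(-1)) + q)*(-5) = sqrt(-3 + 1)*(-5) = sqrt(-2)*(-5) = (I*sqrt(2))*(-5) = -5*I*sqrt(2)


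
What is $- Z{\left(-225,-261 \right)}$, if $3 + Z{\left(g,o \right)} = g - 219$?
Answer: $447$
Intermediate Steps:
$Z{\left(g,o \right)} = -222 + g$ ($Z{\left(g,o \right)} = -3 + \left(g - 219\right) = -3 + \left(-219 + g\right) = -222 + g$)
$- Z{\left(-225,-261 \right)} = - (-222 - 225) = \left(-1\right) \left(-447\right) = 447$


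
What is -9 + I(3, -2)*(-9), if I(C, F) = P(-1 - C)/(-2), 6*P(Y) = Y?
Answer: -12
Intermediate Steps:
P(Y) = Y/6
I(C, F) = 1/12 + C/12 (I(C, F) = ((-1 - C)/6)/(-2) = (-1/6 - C/6)*(-1/2) = 1/12 + C/12)
-9 + I(3, -2)*(-9) = -9 + (1/12 + (1/12)*3)*(-9) = -9 + (1/12 + 1/4)*(-9) = -9 + (1/3)*(-9) = -9 - 3 = -12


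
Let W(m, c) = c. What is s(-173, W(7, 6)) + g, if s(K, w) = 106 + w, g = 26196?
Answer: 26308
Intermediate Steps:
s(-173, W(7, 6)) + g = (106 + 6) + 26196 = 112 + 26196 = 26308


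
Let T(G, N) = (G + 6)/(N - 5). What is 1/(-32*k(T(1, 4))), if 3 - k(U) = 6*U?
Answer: -1/1440 ≈ -0.00069444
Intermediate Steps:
T(G, N) = (6 + G)/(-5 + N)
k(U) = 3 - 6*U
1/(-32*k(T(1, 4))) = 1/(-32*(3 - 6*(6 + 1)/(-5 + 4))) = 1/(-32*(3 - 6*7/(-1))) = 1/(-32*(3 - (-6)*7)) = 1/(-32*(3 - 6*(-7))) = 1/(-32*(3 + 42)) = 1/(-32*45) = 1/(-1440) = -1/1440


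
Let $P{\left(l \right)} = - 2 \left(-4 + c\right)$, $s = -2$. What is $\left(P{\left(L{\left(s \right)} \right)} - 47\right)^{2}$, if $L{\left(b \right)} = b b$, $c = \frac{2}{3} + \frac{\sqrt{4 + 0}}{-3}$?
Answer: $1521$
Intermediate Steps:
$c = 0$ ($c = 2 \cdot \frac{1}{3} + \sqrt{4} \left(- \frac{1}{3}\right) = \frac{2}{3} + 2 \left(- \frac{1}{3}\right) = \frac{2}{3} - \frac{2}{3} = 0$)
$L{\left(b \right)} = b^{2}$
$P{\left(l \right)} = 8$ ($P{\left(l \right)} = - 2 \left(-4 + 0\right) = \left(-2\right) \left(-4\right) = 8$)
$\left(P{\left(L{\left(s \right)} \right)} - 47\right)^{2} = \left(8 - 47\right)^{2} = \left(-39\right)^{2} = 1521$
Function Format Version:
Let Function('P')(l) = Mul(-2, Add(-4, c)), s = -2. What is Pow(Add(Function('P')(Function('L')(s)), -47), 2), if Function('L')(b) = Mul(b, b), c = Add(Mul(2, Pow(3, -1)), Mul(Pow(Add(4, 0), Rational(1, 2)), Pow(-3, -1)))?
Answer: 1521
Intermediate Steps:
c = 0 (c = Add(Mul(2, Rational(1, 3)), Mul(Pow(4, Rational(1, 2)), Rational(-1, 3))) = Add(Rational(2, 3), Mul(2, Rational(-1, 3))) = Add(Rational(2, 3), Rational(-2, 3)) = 0)
Function('L')(b) = Pow(b, 2)
Function('P')(l) = 8 (Function('P')(l) = Mul(-2, Add(-4, 0)) = Mul(-2, -4) = 8)
Pow(Add(Function('P')(Function('L')(s)), -47), 2) = Pow(Add(8, -47), 2) = Pow(-39, 2) = 1521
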